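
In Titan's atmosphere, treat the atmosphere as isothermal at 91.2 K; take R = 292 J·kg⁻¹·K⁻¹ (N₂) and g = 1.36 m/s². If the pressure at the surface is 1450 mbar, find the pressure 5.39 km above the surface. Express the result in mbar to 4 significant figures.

Scale height: H = RT/g = 292 × 91.2 / 1.36 = 19581 m.
Barometric formula: P = P₀ exp(−z/H).
z/H = 5390.0/19581 = 0.27527; exp(−0.27527) = 0.75937.
P = 1450 × 0.75937 = 1101.1 mbar.

P ≈ 1101 mbar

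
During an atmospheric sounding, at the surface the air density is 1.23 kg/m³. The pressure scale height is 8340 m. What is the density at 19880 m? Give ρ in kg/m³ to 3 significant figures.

In an isothermal atmosphere, density decays like pressure: ρ = ρ₀ exp(−z/H).
z/H = 19880/8340.0 = 2.3837; exp(−2.3837) = 0.092209.
ρ = 1.23 × 0.092209 = 0.11342 kg/m³.

ρ ≈ 0.113 kg/m³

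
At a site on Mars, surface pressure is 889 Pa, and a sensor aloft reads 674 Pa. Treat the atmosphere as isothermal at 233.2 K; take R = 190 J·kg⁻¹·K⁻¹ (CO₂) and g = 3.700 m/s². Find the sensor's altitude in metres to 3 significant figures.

z ≈ 3320 m

Scale height: H = RT/g = 190 × 233.2 / 3.700 = 11975 m.
Invert the barometric formula: z = H ln(P₀/P).
P₀/P = 889/674 = 1.3190; ln(1.3190) = 0.27687.
z = 11975 × 0.27687 = 3315.5 m.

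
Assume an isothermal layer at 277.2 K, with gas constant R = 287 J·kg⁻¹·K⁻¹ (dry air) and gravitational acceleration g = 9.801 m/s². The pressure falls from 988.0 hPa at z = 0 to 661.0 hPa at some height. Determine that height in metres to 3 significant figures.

z ≈ 3260 m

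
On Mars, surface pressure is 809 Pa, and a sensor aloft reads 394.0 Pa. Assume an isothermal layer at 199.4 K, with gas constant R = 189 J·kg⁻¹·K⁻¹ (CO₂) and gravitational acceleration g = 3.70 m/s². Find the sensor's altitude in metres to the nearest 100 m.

Scale height: H = RT/g = 189 × 199.4 / 3.70 = 10186 m.
Invert the barometric formula: z = H ln(P₀/P).
P₀/P = 809/394.0 = 2.0533; ln(2.0533) = 0.71945.
z = 10186 × 0.71945 = 7328.3 m.

z ≈ 7300 m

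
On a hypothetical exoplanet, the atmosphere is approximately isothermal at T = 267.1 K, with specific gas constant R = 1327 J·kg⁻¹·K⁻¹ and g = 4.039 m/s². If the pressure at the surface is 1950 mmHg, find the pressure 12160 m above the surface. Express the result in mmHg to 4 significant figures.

Scale height: H = RT/g = 1327 × 267.1 / 4.039 = 87755 m.
Barometric formula: P = P₀ exp(−z/H).
z/H = 12160/87755 = 0.13857; exp(−0.13857) = 0.87060.
P = 1950 × 0.87060 = 1697.7 mmHg.

P ≈ 1698 mmHg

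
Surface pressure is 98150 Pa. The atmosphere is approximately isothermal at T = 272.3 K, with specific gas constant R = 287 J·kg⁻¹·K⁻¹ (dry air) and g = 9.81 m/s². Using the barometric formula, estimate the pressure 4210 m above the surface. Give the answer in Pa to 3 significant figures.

P ≈ 57900 Pa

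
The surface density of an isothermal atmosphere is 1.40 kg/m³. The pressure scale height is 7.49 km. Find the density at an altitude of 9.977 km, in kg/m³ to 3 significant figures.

ρ ≈ 0.370 kg/m³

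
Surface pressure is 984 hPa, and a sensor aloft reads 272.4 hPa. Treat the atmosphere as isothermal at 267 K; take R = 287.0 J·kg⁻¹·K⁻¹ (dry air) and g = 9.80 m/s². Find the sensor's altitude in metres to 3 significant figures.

z ≈ 10000 m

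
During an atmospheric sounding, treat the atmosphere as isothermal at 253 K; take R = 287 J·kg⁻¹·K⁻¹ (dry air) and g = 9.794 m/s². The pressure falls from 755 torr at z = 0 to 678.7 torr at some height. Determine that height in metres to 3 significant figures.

Scale height: H = RT/g = 287 × 253 / 9.794 = 7413.8 m.
Invert the barometric formula: z = H ln(P₀/P).
P₀/P = 755/678.7 = 1.1124; ln(1.1124) = 0.10652.
z = 7413.8 × 0.10652 = 789.72 m.

z ≈ 790 m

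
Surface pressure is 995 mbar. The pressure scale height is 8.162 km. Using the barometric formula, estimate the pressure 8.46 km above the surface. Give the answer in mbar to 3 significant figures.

Barometric formula: P = P₀ exp(−z/H).
z/H = 8460.0/8162.0 = 1.0365; exp(−1.0365) = 0.35469.
P = 995 × 0.35469 = 352.92 mbar.

P ≈ 353 mbar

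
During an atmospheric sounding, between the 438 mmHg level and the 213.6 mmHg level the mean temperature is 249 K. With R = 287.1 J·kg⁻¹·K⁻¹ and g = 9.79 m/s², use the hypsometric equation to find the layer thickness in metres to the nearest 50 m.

Δz ≈ 5250 m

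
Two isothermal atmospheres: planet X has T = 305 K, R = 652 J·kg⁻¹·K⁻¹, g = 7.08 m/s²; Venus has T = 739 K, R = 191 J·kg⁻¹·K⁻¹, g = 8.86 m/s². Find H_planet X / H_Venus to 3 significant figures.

H = RT/g for each body.
H_planet X = 652 × 305 / 7.08 = 28088 m.
H_Venus = 191 × 739 / 8.86 = 15931 m.
H_planet X/H_Venus = 28088/15931 = 1.7631.

H_planet X/H_Venus ≈ 1.76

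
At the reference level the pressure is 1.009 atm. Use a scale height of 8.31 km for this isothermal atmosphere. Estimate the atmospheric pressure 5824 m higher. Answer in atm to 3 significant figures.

P ≈ 0.501 atm

Barometric formula: P = P₀ exp(−z/H).
z/H = 5824.0/8310.0 = 0.70084; exp(−0.70084) = 0.49617.
P = 1.009 × 0.49617 = 0.50064 atm.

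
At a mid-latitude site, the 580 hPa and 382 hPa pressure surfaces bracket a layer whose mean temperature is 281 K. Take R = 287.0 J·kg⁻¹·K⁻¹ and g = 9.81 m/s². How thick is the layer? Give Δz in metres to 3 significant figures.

Δz ≈ 3430 m

Hypsometric equation: Δz = (R T̄/g) ln(P₁/P₂).
R T̄/g = 287.0 × 281 / 9.81 = 8220.9 m.
ln(580/382) = ln(1.5183) = 0.41759.
Δz = 8220.9 × 0.41759 = 3433.0 m.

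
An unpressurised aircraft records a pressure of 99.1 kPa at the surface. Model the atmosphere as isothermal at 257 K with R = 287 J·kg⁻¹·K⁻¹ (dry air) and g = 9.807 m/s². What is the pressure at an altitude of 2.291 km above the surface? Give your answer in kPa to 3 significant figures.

P ≈ 73.1 kPa

Scale height: H = RT/g = 287 × 257 / 9.807 = 7521.1 m.
Barometric formula: P = P₀ exp(−z/H).
z/H = 2291.0/7521.1 = 0.30461; exp(−0.30461) = 0.73741.
P = 99.1 × 0.73741 = 73.077 kPa.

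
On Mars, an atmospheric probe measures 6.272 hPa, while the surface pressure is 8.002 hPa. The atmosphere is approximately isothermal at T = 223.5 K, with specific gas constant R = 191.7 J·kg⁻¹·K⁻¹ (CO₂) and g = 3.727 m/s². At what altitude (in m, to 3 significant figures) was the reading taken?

z ≈ 2800 m

Scale height: H = RT/g = 191.7 × 223.5 / 3.727 = 11496 m.
Invert the barometric formula: z = H ln(P₀/P).
P₀/P = 8.002/6.272 = 1.2758; ln(1.2758) = 0.24357.
z = 11496 × 0.24357 = 2800.1 m.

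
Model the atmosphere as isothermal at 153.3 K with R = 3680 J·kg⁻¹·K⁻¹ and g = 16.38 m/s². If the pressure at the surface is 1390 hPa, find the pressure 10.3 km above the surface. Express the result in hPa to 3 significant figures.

P ≈ 1030 hPa

Scale height: H = RT/g = 3680 × 153.3 / 16.38 = 34441 m.
Barometric formula: P = P₀ exp(−z/H).
z/H = 10300/34441 = 0.29906; exp(−0.29906) = 0.74151.
P = 1390 × 0.74151 = 1030.7 hPa.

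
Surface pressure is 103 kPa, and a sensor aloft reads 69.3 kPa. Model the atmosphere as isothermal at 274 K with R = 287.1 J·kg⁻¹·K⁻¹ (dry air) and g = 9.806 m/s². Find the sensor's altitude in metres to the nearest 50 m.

z ≈ 3200 m

Scale height: H = RT/g = 287.1 × 274 / 9.806 = 8022.2 m.
Invert the barometric formula: z = H ln(P₀/P).
P₀/P = 103/69.3 = 1.4863; ln(1.4863) = 0.39629.
z = 8022.2 × 0.39629 = 3179.1 m.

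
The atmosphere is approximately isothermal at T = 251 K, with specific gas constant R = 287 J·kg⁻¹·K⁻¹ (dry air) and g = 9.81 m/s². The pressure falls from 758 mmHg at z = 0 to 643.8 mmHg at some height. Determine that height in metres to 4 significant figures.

z ≈ 1199 m

Scale height: H = RT/g = 287 × 251 / 9.81 = 7343.2 m.
Invert the barometric formula: z = H ln(P₀/P).
P₀/P = 758/643.8 = 1.1774; ln(1.1774) = 0.16331.
z = 7343.2 × 0.16331 = 1199.2 m.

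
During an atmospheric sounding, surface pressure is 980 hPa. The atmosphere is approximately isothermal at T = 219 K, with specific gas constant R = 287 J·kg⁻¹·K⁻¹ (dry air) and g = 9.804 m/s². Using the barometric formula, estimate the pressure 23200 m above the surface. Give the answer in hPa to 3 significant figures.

P ≈ 26.3 hPa

Scale height: H = RT/g = 287 × 219 / 9.804 = 6411.0 m.
Barometric formula: P = P₀ exp(−z/H).
z/H = 23200/6411.0 = 3.6188; exp(−3.6188) = 0.026815.
P = 980 × 0.026815 = 26.279 hPa.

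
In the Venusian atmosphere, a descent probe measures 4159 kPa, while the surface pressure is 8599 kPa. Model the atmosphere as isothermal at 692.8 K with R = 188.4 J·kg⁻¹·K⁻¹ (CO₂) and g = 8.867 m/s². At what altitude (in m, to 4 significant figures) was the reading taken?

z ≈ 10690 m

Scale height: H = RT/g = 188.4 × 692.8 / 8.867 = 14720 m.
Invert the barometric formula: z = H ln(P₀/P).
P₀/P = 8599/4159 = 2.0676; ln(2.0676) = 0.72639.
z = 14720 × 0.72639 = 10692 m.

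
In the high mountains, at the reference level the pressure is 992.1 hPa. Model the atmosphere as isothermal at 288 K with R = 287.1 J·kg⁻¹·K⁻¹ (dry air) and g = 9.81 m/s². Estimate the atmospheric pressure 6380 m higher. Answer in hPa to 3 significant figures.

P ≈ 465 hPa

Scale height: H = RT/g = 287.1 × 288 / 9.81 = 8428.6 m.
Barometric formula: P = P₀ exp(−z/H).
z/H = 6380.0/8428.6 = 0.75695; exp(−0.75695) = 0.46909.
P = 992.1 × 0.46909 = 465.38 hPa.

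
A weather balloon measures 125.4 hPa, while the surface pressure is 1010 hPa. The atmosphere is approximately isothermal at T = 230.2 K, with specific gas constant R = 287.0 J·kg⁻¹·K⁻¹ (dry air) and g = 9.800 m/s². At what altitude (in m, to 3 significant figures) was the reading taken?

z ≈ 14100 m

Scale height: H = RT/g = 287.0 × 230.2 / 9.800 = 6741.6 m.
Invert the barometric formula: z = H ln(P₀/P).
P₀/P = 1010/125.4 = 8.0542; ln(8.0542) = 2.0862.
z = 6741.6 × 2.0862 = 14064 m.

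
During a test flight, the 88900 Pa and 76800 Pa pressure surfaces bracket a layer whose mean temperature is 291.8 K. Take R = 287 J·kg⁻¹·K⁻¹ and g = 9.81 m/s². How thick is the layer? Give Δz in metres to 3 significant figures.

Δz ≈ 1250 m

Hypsometric equation: Δz = (R T̄/g) ln(P₁/P₂).
R T̄/g = 287 × 291.8 / 9.81 = 8536.9 m.
ln(88900/76800) = ln(1.1576) = 0.14635.
Δz = 8536.9 × 0.14635 = 1249.4 m.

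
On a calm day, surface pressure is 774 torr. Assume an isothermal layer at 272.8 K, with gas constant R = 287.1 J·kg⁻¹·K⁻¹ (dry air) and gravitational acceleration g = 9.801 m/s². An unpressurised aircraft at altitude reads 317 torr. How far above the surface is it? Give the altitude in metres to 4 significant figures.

Scale height: H = RT/g = 287.1 × 272.8 / 9.801 = 7991.1 m.
Invert the barometric formula: z = H ln(P₀/P).
P₀/P = 774/317 = 2.4416; ln(2.4416) = 0.89265.
z = 7991.1 × 0.89265 = 7133.3 m.

z ≈ 7133 m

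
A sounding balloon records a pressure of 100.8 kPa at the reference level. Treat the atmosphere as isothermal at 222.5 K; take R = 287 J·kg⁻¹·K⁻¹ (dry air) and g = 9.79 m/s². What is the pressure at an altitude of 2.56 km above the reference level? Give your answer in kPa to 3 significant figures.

Scale height: H = RT/g = 287 × 222.5 / 9.79 = 6522.7 m.
Barometric formula: P = P₀ exp(−z/H).
z/H = 2560.0/6522.7 = 0.39248; exp(−0.39248) = 0.67538.
P = 100.8 × 0.67538 = 68.078 kPa.

P ≈ 68.1 kPa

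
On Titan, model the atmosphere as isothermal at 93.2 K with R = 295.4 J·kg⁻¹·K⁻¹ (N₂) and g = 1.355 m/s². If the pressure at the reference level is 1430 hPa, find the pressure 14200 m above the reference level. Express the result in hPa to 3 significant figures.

P ≈ 711 hPa

Scale height: H = RT/g = 295.4 × 93.2 / 1.355 = 20318 m.
Barometric formula: P = P₀ exp(−z/H).
z/H = 14200/20318 = 0.69889; exp(−0.69889) = 0.49714.
P = 1430 × 0.49714 = 710.91 hPa.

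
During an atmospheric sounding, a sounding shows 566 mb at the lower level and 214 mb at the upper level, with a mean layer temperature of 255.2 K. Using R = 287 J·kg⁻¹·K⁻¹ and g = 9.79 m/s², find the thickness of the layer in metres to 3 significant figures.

Hypsometric equation: Δz = (R T̄/g) ln(P₁/P₂).
R T̄/g = 287 × 255.2 / 9.79 = 7481.3 m.
ln(566/214) = ln(2.6449) = 0.97263.
Δz = 7481.3 × 0.97263 = 7276.5 m.

Δz ≈ 7280 m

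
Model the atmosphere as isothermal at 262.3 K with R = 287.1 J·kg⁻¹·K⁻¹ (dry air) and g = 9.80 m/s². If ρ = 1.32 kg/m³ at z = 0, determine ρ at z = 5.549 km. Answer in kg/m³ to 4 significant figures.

ρ ≈ 0.6412 kg/m³

Scale height: H = RT/g = 287.1 × 262.3 / 9.80 = 7684.3 m.
In an isothermal atmosphere, density decays like pressure: ρ = ρ₀ exp(−z/H).
z/H = 5549.0/7684.3 = 0.72212; exp(−0.72212) = 0.48572.
ρ = 1.32 × 0.48572 = 0.64115 kg/m³.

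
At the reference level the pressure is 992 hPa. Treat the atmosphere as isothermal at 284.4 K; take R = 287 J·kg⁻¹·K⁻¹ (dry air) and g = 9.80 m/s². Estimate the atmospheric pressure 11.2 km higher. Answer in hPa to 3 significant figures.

Scale height: H = RT/g = 287 × 284.4 / 9.80 = 8328.9 m.
Barometric formula: P = P₀ exp(−z/H).
z/H = 11200/8328.9 = 1.3447; exp(−1.3447) = 0.26062.
P = 992 × 0.26062 = 258.54 hPa.

P ≈ 259 hPa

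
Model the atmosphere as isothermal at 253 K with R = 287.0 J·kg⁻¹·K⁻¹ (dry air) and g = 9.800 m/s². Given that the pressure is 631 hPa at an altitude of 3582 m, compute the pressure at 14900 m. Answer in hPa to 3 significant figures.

Scale height: H = RT/g = 287.0 × 253 / 9.800 = 7409.3 m.
Between two levels, P₂ = P₁ exp(−Δz/H) with Δz = z₂ − z₁.
Δz = 14900 − 3582.0 = 11318 m; Δz/H = 11318/7409.3 = 1.5275.
P₂ = 631 × exp(−1.5275) = 631 × 0.21708 = 136.98 hPa.

P ≈ 137 hPa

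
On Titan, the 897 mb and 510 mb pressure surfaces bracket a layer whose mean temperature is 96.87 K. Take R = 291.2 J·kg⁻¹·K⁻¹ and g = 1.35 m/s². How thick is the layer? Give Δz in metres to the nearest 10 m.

Hypsometric equation: Δz = (R T̄/g) ln(P₁/P₂).
R T̄/g = 291.2 × 96.87 / 1.35 = 20895 m.
ln(897/510) = ln(1.7588) = 0.56463.
Δz = 20895 × 0.56463 = 11798 m.

Δz ≈ 11800 m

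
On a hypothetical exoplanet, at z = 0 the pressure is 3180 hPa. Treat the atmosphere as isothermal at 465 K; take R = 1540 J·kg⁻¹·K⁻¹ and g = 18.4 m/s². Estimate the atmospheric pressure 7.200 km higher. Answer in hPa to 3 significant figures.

P ≈ 2640 hPa

Scale height: H = RT/g = 1540 × 465 / 18.4 = 38918 m.
Barometric formula: P = P₀ exp(−z/H).
z/H = 7200.0/38918 = 0.18500; exp(−0.18500) = 0.83110.
P = 3180 × 0.83110 = 2642.9 hPa.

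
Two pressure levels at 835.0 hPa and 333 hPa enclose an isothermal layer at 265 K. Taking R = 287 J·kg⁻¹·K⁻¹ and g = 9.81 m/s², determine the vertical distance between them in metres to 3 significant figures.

Hypsometric equation: Δz = (R T̄/g) ln(P₁/P₂).
R T̄/g = 287 × 265 / 9.81 = 7752.8 m.
ln(835.0/333) = ln(2.5075) = 0.91929.
Δz = 7752.8 × 0.91929 = 7127.1 m.

Δz ≈ 7130 m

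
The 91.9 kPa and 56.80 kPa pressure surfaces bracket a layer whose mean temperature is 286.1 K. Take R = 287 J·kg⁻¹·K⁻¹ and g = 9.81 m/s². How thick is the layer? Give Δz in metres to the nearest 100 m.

Hypsometric equation: Δz = (R T̄/g) ln(P₁/P₂).
R T̄/g = 287 × 286.1 / 9.81 = 8370.1 m.
ln(91.9/56.80) = ln(1.6180) = 0.48119.
Δz = 8370.1 × 0.48119 = 4027.6 m.

Δz ≈ 4000 m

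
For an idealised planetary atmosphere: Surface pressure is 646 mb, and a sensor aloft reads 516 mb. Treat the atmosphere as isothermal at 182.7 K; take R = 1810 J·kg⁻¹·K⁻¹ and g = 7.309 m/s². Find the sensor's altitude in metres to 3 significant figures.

Scale height: H = RT/g = 1810 × 182.7 / 7.309 = 45244 m.
Invert the barometric formula: z = H ln(P₀/P).
P₀/P = 646/516 = 1.2519; ln(1.2519) = 0.22466.
z = 45244 × 0.22466 = 10165 m.

z ≈ 10200 m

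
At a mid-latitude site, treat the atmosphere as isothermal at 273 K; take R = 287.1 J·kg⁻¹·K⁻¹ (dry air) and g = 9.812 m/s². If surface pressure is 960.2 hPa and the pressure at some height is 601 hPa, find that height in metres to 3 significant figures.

z ≈ 3740 m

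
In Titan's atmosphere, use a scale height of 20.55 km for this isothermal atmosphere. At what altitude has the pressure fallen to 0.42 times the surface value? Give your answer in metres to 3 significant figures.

z ≈ 17800 m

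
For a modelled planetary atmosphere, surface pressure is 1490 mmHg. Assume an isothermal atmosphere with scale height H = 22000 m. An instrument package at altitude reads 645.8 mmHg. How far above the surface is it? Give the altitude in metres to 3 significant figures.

z ≈ 18400 m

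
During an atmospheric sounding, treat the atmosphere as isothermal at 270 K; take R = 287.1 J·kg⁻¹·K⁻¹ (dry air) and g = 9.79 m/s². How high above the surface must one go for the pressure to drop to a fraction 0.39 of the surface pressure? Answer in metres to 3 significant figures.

z ≈ 7460 m

Scale height: H = RT/g = 287.1 × 270 / 9.79 = 7918.0 m.
Set P/P₀ = exp(−z/H) = 0.39, so z = −H ln(0.39).
−ln(0.39) = 0.94161; z = 7918.0 × 0.94161 = 7455.7 m.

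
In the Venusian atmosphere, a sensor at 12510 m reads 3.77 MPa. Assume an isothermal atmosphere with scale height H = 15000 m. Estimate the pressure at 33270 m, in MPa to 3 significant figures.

P ≈ 0.945 MPa

Between two levels, P₂ = P₁ exp(−Δz/H) with Δz = z₂ − z₁.
Δz = 33270 − 12510 = 20760 m; Δz/H = 20760/15000 = 1.3840.
P₂ = 3.77 × exp(−1.3840) = 3.77 × 0.25057 = 0.94465 MPa.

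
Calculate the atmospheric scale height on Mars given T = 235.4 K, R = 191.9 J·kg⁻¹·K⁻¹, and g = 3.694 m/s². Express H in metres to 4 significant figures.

The scale height of an isothermal atmosphere is H = RT/g.
H = 191.9 × 235.4 / 3.694 = 45173/3.694 = 12229 m.

H ≈ 12230 m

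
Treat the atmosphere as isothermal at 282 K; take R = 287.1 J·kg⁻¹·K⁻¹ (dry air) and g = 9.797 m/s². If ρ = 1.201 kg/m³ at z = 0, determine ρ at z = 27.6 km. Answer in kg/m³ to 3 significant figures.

Scale height: H = RT/g = 287.1 × 282 / 9.797 = 8264.0 m.
In an isothermal atmosphere, density decays like pressure: ρ = ρ₀ exp(−z/H).
z/H = 27600/8264.0 = 3.3398; exp(−3.3398) = 0.035444.
ρ = 1.201 × 0.035444 = 0.042568 kg/m³.

ρ ≈ 0.0426 kg/m³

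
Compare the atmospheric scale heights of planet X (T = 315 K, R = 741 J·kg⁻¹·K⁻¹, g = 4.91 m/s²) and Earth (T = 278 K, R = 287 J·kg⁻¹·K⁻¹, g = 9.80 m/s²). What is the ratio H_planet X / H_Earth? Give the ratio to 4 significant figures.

H = RT/g for each body.
H_planet X = 741 × 315 / 4.91 = 47539 m.
H_Earth = 287 × 278 / 9.80 = 8141.4 m.
H_planet X/H_Earth = 47539/8141.4 = 5.8392.

H_planet X/H_Earth ≈ 5.839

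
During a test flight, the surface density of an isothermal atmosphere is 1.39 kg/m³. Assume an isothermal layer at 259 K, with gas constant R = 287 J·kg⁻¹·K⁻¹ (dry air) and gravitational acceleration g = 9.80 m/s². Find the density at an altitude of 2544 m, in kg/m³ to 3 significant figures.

ρ ≈ 0.994 kg/m³

Scale height: H = RT/g = 287 × 259 / 9.80 = 7585.0 m.
In an isothermal atmosphere, density decays like pressure: ρ = ρ₀ exp(−z/H).
z/H = 2544.0/7585.0 = 0.33540; exp(−0.33540) = 0.71505.
ρ = 1.39 × 0.71505 = 0.99392 kg/m³.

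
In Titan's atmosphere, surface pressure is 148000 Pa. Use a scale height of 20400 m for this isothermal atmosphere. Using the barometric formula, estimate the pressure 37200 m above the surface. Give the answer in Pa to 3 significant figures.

Barometric formula: P = P₀ exp(−z/H).
z/H = 37200/20400 = 1.8235; exp(−1.8235) = 0.16146.
P = 148000 × 0.16146 = 23896 Pa.

P ≈ 23900 Pa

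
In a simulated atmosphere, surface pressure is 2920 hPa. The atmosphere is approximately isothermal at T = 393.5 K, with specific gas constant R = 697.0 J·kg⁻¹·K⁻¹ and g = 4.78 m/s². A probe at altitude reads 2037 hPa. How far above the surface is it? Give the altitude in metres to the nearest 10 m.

Scale height: H = RT/g = 697.0 × 393.5 / 4.78 = 57379 m.
Invert the barometric formula: z = H ln(P₀/P).
P₀/P = 2920/2037 = 1.4335; ln(1.4335) = 0.36012.
z = 57379 × 0.36012 = 20663 m.

z ≈ 20660 m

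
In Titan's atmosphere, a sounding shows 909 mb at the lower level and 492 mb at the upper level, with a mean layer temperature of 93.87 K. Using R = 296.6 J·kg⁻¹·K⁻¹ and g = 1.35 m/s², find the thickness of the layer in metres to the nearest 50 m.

Hypsometric equation: Δz = (R T̄/g) ln(P₁/P₂).
R T̄/g = 296.6 × 93.87 / 1.35 = 20624 m.
ln(909/492) = ln(1.8476) = 0.61389.
Δz = 20624 × 0.61389 = 12661 m.

Δz ≈ 12650 m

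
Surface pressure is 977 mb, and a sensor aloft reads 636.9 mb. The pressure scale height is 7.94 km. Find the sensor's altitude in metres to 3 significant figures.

Invert the barometric formula: z = H ln(P₀/P).
P₀/P = 977/636.9 = 1.5340; ln(1.5340) = 0.42788.
z = 7940.0 × 0.42788 = 3397.4 m.

z ≈ 3400 m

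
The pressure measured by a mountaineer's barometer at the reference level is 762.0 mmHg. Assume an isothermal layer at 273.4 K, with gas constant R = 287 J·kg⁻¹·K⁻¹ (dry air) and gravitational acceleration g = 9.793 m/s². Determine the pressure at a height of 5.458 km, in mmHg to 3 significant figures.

P ≈ 386 mmHg

Scale height: H = RT/g = 287 × 273.4 / 9.793 = 8012.4 m.
Barometric formula: P = P₀ exp(−z/H).
z/H = 5458.0/8012.4 = 0.68119; exp(−0.68119) = 0.50601.
P = 762.0 × 0.50601 = 385.58 mmHg.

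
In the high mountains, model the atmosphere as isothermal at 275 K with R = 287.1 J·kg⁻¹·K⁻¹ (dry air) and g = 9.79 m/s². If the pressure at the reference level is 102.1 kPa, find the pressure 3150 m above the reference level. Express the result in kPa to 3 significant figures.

P ≈ 69.1 kPa

Scale height: H = RT/g = 287.1 × 275 / 9.79 = 8064.6 m.
Barometric formula: P = P₀ exp(−z/H).
z/H = 3150.0/8064.6 = 0.39060; exp(−0.39060) = 0.67665.
P = 102.1 × 0.67665 = 69.086 kPa.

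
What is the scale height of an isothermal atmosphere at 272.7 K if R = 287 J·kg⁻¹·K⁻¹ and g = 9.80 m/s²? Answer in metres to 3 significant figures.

The scale height of an isothermal atmosphere is H = RT/g.
H = 287 × 272.7 / 9.80 = 78265/9.80 = 7986.2 m.

H ≈ 7990 m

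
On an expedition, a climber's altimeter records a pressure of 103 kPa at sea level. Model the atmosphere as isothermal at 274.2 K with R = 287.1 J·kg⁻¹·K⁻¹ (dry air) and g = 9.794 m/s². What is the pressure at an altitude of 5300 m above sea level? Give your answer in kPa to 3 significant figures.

P ≈ 53.3 kPa

Scale height: H = RT/g = 287.1 × 274.2 / 9.794 = 8037.9 m.
Barometric formula: P = P₀ exp(−z/H).
z/H = 5300.0/8037.9 = 0.65938; exp(−0.65938) = 0.51717.
P = 103 × 0.51717 = 53.269 kPa.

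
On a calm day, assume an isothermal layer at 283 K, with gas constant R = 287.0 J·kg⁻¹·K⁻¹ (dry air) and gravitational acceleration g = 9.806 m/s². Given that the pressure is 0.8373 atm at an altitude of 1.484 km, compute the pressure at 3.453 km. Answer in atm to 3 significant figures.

P ≈ 0.660 atm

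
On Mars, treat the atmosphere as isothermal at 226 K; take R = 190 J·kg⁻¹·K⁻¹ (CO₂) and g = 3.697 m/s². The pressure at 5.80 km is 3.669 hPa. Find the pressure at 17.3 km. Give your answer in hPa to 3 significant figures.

P ≈ 1.36 hPa

Scale height: H = RT/g = 190 × 226 / 3.697 = 11615 m.
Between two levels, P₂ = P₁ exp(−Δz/H) with Δz = z₂ − z₁.
Δz = 17300 − 5800.0 = 11500 m; Δz/H = 11500/11615 = 0.99010.
P₂ = 3.669 × exp(−0.99010) = 3.669 × 0.37154 = 1.3632 hPa.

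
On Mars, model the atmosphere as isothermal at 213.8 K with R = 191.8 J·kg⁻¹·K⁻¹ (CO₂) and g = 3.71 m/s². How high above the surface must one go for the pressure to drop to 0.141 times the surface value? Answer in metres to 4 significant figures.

z ≈ 21650 m

Scale height: H = RT/g = 191.8 × 213.8 / 3.71 = 11053 m.
Set P/P₀ = exp(−z/H) = 0.141, so z = −H ln(0.141).
−ln(0.141) = 1.9590; z = 11053 × 1.9590 = 21653 m.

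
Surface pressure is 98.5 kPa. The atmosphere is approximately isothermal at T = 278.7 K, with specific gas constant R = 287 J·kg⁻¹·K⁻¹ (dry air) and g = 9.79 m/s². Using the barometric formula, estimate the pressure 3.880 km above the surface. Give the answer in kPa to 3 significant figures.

P ≈ 61.3 kPa

Scale height: H = RT/g = 287 × 278.7 / 9.79 = 8170.3 m.
Barometric formula: P = P₀ exp(−z/H).
z/H = 3880.0/8170.3 = 0.47489; exp(−0.47489) = 0.62195.
P = 98.5 × 0.62195 = 61.262 kPa.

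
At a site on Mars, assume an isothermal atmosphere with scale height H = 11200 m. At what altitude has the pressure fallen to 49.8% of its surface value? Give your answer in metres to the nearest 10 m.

Set P/P₀ = exp(−z/H) = 0.498, so z = −H ln(0.498).
−ln(0.498) = 0.69716; z = 11200 × 0.69716 = 7808.2 m.

z ≈ 7810 m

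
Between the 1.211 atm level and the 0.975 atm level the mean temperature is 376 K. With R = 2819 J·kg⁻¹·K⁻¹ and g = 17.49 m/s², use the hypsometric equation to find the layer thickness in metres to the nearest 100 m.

Hypsometric equation: Δz = (R T̄/g) ln(P₁/P₂).
R T̄/g = 2819 × 376 / 17.49 = 60603 m.
ln(1.211/0.975) = ln(1.2421) = 0.21680.
Δz = 60603 × 0.21680 = 13139 m.

Δz ≈ 13100 m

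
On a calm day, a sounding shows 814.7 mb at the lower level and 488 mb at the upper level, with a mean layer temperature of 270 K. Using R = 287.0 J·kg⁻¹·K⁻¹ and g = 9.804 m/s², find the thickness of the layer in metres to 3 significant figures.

Δz ≈ 4050 m

Hypsometric equation: Δz = (R T̄/g) ln(P₁/P₂).
R T̄/g = 287.0 × 270 / 9.804 = 7903.9 m.
ln(814.7/488) = ln(1.6695) = 0.51252.
Δz = 7903.9 × 0.51252 = 4050.9 m.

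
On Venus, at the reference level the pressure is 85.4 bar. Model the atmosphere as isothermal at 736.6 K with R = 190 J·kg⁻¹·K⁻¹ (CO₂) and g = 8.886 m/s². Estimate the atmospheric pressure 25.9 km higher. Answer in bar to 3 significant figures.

P ≈ 16.5 bar

Scale height: H = RT/g = 190 × 736.6 / 8.886 = 15750 m.
Barometric formula: P = P₀ exp(−z/H).
z/H = 25900/15750 = 1.6444; exp(−1.6444) = 0.19313.
P = 85.4 × 0.19313 = 16.493 bar.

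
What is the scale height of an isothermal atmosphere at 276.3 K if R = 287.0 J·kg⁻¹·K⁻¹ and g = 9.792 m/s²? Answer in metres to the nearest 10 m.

H ≈ 8100 m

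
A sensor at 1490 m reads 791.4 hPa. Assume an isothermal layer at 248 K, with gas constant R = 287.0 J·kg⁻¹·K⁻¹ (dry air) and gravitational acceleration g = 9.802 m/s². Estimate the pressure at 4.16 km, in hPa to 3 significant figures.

P ≈ 548 hPa

Scale height: H = RT/g = 287.0 × 248 / 9.802 = 7261.4 m.
Between two levels, P₂ = P₁ exp(−Δz/H) with Δz = z₂ − z₁.
Δz = 4160.0 − 1490.0 = 2670.0 m; Δz/H = 2670.0/7261.4 = 0.36770.
P₂ = 791.4 × exp(−0.36770) = 791.4 × 0.69232 = 547.90 hPa.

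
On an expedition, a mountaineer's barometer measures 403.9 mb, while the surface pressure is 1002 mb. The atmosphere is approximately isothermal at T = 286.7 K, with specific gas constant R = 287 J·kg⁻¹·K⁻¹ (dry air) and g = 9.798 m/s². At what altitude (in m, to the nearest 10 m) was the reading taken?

z ≈ 7630 m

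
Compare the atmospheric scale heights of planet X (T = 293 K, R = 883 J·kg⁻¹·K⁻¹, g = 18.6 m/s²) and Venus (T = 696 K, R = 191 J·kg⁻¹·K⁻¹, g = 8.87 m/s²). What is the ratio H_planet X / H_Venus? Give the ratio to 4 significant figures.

H_planet X/H_Venus ≈ 0.9281

H = RT/g for each body.
H_planet X = 883 × 293 / 18.6 = 13910 m.
H_Venus = 191 × 696 / 8.87 = 14987 m.
H_planet X/H_Venus = 13910/14987 = 0.92814.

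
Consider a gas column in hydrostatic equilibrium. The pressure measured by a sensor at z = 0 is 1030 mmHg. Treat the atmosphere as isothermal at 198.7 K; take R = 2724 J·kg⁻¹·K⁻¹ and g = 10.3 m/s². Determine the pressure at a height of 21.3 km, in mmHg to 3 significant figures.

P ≈ 687 mmHg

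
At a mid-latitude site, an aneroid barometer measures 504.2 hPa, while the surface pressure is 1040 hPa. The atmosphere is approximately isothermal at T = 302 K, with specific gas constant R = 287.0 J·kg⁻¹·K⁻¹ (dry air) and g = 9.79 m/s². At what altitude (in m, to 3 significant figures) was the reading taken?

Scale height: H = RT/g = 287.0 × 302 / 9.79 = 8853.3 m.
Invert the barometric formula: z = H ln(P₀/P).
P₀/P = 1040/504.2 = 2.0627; ln(2.0627) = 0.72402.
z = 8853.3 × 0.72402 = 6410.0 m.

z ≈ 6410 m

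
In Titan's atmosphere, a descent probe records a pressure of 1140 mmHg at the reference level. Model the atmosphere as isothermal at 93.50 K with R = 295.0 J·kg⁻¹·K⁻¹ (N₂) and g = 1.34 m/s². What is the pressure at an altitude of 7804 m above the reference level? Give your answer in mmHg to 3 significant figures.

Scale height: H = RT/g = 295.0 × 93.50 / 1.34 = 20584 m.
Barometric formula: P = P₀ exp(−z/H).
z/H = 7804.0/20584 = 0.37913; exp(−0.37913) = 0.68446.
P = 1140 × 0.68446 = 780.28 mmHg.

P ≈ 780 mmHg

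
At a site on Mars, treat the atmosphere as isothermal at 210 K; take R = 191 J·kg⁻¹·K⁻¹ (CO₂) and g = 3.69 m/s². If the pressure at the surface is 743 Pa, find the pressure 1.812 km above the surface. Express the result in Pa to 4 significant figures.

Scale height: H = RT/g = 191 × 210 / 3.69 = 10870 m.
Barometric formula: P = P₀ exp(−z/H).
z/H = 1812.0/10870 = 0.16670; exp(−0.16670) = 0.84645.
P = 743 × 0.84645 = 628.91 Pa.

P ≈ 628.9 Pa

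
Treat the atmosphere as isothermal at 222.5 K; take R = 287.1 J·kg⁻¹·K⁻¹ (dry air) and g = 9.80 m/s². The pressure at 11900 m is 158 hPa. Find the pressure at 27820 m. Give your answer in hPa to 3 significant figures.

P ≈ 13.7 hPa

Scale height: H = RT/g = 287.1 × 222.5 / 9.80 = 6518.3 m.
Between two levels, P₂ = P₁ exp(−Δz/H) with Δz = z₂ − z₁.
Δz = 27820 − 11900 = 15920 m; Δz/H = 15920/6518.3 = 2.4424.
P₂ = 158 × exp(−2.4424) = 158 × 0.086952 = 13.738 hPa.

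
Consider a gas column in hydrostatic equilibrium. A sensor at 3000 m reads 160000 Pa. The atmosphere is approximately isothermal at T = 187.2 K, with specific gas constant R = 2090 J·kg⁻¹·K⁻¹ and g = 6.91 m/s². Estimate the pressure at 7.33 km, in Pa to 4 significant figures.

P ≈ 148200 Pa

Scale height: H = RT/g = 2090 × 187.2 / 6.91 = 56621 m.
Between two levels, P₂ = P₁ exp(−Δz/H) with Δz = z₂ − z₁.
Δz = 7330.0 − 3000.0 = 4330.0 m; Δz/H = 4330.0/56621 = 0.076473.
P₂ = 160000 × exp(−0.076473) = 160000 × 0.92638 = 148220 Pa.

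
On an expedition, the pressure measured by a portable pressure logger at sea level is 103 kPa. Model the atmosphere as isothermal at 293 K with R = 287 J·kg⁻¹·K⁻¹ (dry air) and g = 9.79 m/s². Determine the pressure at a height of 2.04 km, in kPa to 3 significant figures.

P ≈ 81.2 kPa

Scale height: H = RT/g = 287 × 293 / 9.79 = 8589.5 m.
Barometric formula: P = P₀ exp(−z/H).
z/H = 2040.0/8589.5 = 0.23750; exp(−0.23750) = 0.78860.
P = 103 × 0.78860 = 81.226 kPa.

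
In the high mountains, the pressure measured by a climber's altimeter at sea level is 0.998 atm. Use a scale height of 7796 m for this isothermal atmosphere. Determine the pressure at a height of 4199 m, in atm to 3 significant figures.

P ≈ 0.582 atm

Barometric formula: P = P₀ exp(−z/H).
z/H = 4199.0/7796.0 = 0.53861; exp(−0.53861) = 0.58356.
P = 0.998 × 0.58356 = 0.58239 atm.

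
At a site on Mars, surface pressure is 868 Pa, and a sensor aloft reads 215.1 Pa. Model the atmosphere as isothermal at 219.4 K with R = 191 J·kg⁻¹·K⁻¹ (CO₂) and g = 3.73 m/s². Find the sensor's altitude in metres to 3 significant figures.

z ≈ 15700 m

Scale height: H = RT/g = 191 × 219.4 / 3.73 = 11235 m.
Invert the barometric formula: z = H ln(P₀/P).
P₀/P = 868/215.1 = 4.0353; ln(4.0353) = 1.3951.
z = 11235 × 1.3951 = 15674 m.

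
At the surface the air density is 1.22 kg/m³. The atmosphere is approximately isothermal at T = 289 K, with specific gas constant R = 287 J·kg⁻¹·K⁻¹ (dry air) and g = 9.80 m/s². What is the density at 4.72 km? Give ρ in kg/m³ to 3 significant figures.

Scale height: H = RT/g = 287 × 289 / 9.80 = 8463.6 m.
In an isothermal atmosphere, density decays like pressure: ρ = ρ₀ exp(−z/H).
z/H = 4720.0/8463.6 = 0.55768; exp(−0.55768) = 0.57254.
ρ = 1.22 × 0.57254 = 0.69850 kg/m³.

ρ ≈ 0.698 kg/m³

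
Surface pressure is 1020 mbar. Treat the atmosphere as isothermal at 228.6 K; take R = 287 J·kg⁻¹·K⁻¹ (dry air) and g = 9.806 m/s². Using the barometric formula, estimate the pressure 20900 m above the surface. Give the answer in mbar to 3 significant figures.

P ≈ 44.9 mbar

Scale height: H = RT/g = 287 × 228.6 / 9.806 = 6690.6 m.
Barometric formula: P = P₀ exp(−z/H).
z/H = 20900/6690.6 = 3.1238; exp(−3.1238) = 0.043990.
P = 1020 × 0.043990 = 44.870 mbar.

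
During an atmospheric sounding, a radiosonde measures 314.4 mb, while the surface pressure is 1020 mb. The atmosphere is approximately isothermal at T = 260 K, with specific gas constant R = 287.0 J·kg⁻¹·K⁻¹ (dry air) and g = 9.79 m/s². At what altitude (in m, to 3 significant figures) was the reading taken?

z ≈ 8970 m

Scale height: H = RT/g = 287.0 × 260 / 9.79 = 7622.1 m.
Invert the barometric formula: z = H ln(P₀/P).
P₀/P = 1020/314.4 = 3.2443; ln(3.2443) = 1.1769.
z = 7622.1 × 1.1769 = 8970.4 m.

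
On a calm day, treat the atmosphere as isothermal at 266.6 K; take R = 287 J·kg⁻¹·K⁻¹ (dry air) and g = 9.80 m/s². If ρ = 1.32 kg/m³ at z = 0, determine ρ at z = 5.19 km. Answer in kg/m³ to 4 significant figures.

Scale height: H = RT/g = 287 × 266.6 / 9.80 = 7807.6 m.
In an isothermal atmosphere, density decays like pressure: ρ = ρ₀ exp(−z/H).
z/H = 5190.0/7807.6 = 0.66474; exp(−0.66474) = 0.51441.
ρ = 1.32 × 0.51441 = 0.67902 kg/m³.

ρ ≈ 0.6790 kg/m³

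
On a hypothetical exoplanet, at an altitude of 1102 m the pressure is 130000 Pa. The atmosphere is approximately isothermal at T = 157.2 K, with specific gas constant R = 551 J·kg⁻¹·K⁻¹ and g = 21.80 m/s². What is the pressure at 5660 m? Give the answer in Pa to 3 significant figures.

P ≈ 41300 Pa

Scale height: H = RT/g = 551 × 157.2 / 21.80 = 3973.3 m.
Between two levels, P₂ = P₁ exp(−Δz/H) with Δz = z₂ − z₁.
Δz = 5660.0 − 1102.0 = 4558.0 m; Δz/H = 4558.0/3973.3 = 1.1472.
P₂ = 130000 × exp(−1.1472) = 130000 × 0.31752 = 41278 Pa.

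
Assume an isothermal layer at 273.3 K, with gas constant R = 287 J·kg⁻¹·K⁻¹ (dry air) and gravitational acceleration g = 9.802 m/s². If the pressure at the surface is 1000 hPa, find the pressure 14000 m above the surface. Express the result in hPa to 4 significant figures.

P ≈ 173.9 hPa

Scale height: H = RT/g = 287 × 273.3 / 9.802 = 8002.2 m.
Barometric formula: P = P₀ exp(−z/H).
z/H = 14000/8002.2 = 1.7495; exp(−1.7495) = 0.17386.
P = 1000 × 0.17386 = 173.86 hPa.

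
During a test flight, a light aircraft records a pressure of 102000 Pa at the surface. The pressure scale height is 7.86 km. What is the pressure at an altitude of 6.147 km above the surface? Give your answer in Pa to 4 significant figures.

P ≈ 46660 Pa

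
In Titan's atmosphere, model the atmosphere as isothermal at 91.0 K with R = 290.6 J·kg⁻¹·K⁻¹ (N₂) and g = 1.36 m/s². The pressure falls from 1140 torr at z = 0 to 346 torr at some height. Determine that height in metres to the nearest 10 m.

Scale height: H = RT/g = 290.6 × 91.0 / 1.36 = 19445 m.
Invert the barometric formula: z = H ln(P₀/P).
P₀/P = 1140/346 = 3.2948; ln(3.2948) = 1.1923.
z = 19445 × 1.1923 = 23184 m.

z ≈ 23180 m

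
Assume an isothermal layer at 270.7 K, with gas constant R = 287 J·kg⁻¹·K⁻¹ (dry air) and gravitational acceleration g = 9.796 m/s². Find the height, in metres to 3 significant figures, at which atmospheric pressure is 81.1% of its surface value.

z ≈ 1660 m

Scale height: H = RT/g = 287 × 270.7 / 9.796 = 7930.9 m.
Set P/P₀ = exp(−z/H) = 0.811, so z = −H ln(0.811).
−ln(0.811) = 0.20949; z = 7930.9 × 0.20949 = 1661.4 m.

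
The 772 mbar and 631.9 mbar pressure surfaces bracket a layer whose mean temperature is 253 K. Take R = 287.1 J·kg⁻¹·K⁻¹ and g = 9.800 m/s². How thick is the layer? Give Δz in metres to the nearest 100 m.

Δz ≈ 1500 m

Hypsometric equation: Δz = (R T̄/g) ln(P₁/P₂).
R T̄/g = 287.1 × 253 / 9.800 = 7411.9 m.
ln(772/631.9) = ln(1.2217) = 0.20024.
Δz = 7411.9 × 0.20024 = 1484.2 m.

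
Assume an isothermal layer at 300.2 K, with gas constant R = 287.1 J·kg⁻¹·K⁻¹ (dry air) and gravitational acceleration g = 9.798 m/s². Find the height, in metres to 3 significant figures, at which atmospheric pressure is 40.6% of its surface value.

Scale height: H = RT/g = 287.1 × 300.2 / 9.798 = 8796.4 m.
Set P/P₀ = exp(−z/H) = 0.406, so z = −H ln(0.406).
−ln(0.406) = 0.90140; z = 8796.4 × 0.90140 = 7929.1 m.

z ≈ 7930 m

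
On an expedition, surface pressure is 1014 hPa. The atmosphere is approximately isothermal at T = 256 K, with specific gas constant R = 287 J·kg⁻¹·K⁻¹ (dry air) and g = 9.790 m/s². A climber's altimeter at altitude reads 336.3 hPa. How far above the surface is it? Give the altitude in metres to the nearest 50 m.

z ≈ 8300 m

Scale height: H = RT/g = 287 × 256 / 9.790 = 7504.8 m.
Invert the barometric formula: z = H ln(P₀/P).
P₀/P = 1014/336.3 = 3.0152; ln(3.0152) = 1.1037.
z = 7504.8 × 1.1037 = 8283.0 m.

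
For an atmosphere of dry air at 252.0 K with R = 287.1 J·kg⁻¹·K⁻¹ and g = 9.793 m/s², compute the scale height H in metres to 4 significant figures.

H ≈ 7388 m

The scale height of an isothermal atmosphere is H = RT/g.
H = 287.1 × 252.0 / 9.793 = 72349/9.793 = 7387.8 m.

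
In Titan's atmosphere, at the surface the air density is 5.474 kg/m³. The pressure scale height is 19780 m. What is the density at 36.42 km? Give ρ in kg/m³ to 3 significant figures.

ρ ≈ 0.868 kg/m³

In an isothermal atmosphere, density decays like pressure: ρ = ρ₀ exp(−z/H).
z/H = 36420/19780 = 1.8413; exp(−1.8413) = 0.15861.
ρ = 5.474 × 0.15861 = 0.86823 kg/m³.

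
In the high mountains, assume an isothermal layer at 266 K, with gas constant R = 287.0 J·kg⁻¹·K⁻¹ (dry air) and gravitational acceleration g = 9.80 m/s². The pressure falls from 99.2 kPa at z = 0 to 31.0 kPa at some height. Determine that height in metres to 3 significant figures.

z ≈ 9060 m

Scale height: H = RT/g = 287.0 × 266 / 9.80 = 7790.0 m.
Invert the barometric formula: z = H ln(P₀/P).
P₀/P = 99.2/31.0 = 3.2000; ln(3.2000) = 1.1632.
z = 7790.0 × 1.1632 = 9061.3 m.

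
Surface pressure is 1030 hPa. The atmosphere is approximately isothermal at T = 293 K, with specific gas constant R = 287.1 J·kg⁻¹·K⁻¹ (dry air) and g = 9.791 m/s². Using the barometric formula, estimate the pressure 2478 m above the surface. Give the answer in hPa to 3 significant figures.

Scale height: H = RT/g = 287.1 × 293 / 9.791 = 8591.6 m.
Barometric formula: P = P₀ exp(−z/H).
z/H = 2478.0/8591.6 = 0.28842; exp(−0.28842) = 0.74945.
P = 1030 × 0.74945 = 771.93 hPa.

P ≈ 772 hPa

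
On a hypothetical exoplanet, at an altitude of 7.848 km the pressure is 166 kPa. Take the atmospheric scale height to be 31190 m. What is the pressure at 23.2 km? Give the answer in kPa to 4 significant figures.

Between two levels, P₂ = P₁ exp(−Δz/H) with Δz = z₂ − z₁.
Δz = 23200 − 7848.0 = 15352 m; Δz/H = 15352/31190 = 0.49221.
P₂ = 166 × exp(−0.49221) = 166 × 0.61127 = 101.47 kPa.

P ≈ 101.5 kPa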